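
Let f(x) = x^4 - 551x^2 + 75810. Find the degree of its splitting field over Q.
[K : Q] = 4

Solving the quadratic in x^2: x^2 = (551 ± √(551^2 - 4·75810))/2 = (551 ± √361)/2 = (551 ± 19)/2, giving x^2 = 266 or x^2 = 285. So f(x) = (x^2 - 266)(x^2 - 285) and the roots of f are ±√266, ±√285. Hence the splitting field is K = Q(√266, √285). Since 266 and 285 are distinct squarefree integers > 1, their product 75810 is not a perfect square, so √285 ∉ Q(√266). By the tower law [K:Q] = [Q(√266,√285):Q(√266)] · [Q(√266):Q] = 2 · 2 = 4.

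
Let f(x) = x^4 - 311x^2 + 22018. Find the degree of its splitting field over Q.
[K : Q] = 4

Solving the quadratic in x^2: x^2 = (311 ± √(311^2 - 4·22018))/2 = (311 ± √8649)/2 = (311 ± 93)/2, giving x^2 = 109 or x^2 = 202. So f(x) = (x^2 - 109)(x^2 - 202) and the roots of f are ±√109, ±√202. Hence the splitting field is K = Q(√109, √202). Since 109 and 202 are distinct squarefree integers > 1, their product 22018 is not a perfect square, so √202 ∉ Q(√109). By the tower law [K:Q] = [Q(√109,√202):Q(√109)] · [Q(√109):Q] = 2 · 2 = 4.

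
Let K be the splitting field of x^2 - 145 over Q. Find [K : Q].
[K : Q] = 2

f(x) = x^2 - 145 factors as (x - √145)(x + √145). The splitting field is K = Q(√145). Since 145 is squarefree and > 1, it is not a perfect square, so x^2 - 145 is irreducible over Q and [Q(√145) : Q] = 2. Hence [K : Q] = 2.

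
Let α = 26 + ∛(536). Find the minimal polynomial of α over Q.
m_α(x) = x^3 - 78x^2 + 2028x - 18112

Set β = α - 26 = ∛(536), so β^3 = 536. Then (α - 26)^3 - 536 = 0, i.e. α is a root of g(x) = (x - 26)^3 - 536 = x^3 - 78x^2 + 2028x - 18112. Since g(x) = h(x - 26) where h(x) = x^3 - 536, and h is irreducible over Q (because 536 is not a perfect cube, so h has no rational root, and a monic cubic with no rational root is irreducible), g is also irreducible (irreducibility is preserved under the substitution x → x - 26). Hence m_α(x) = x^3 - 78x^2 + 2028x - 18112.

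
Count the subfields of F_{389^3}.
F_{389^3} has 2 subfields

The subfields of F_{p^n} are exactly the fields F_{p^d} for d | n (each is the fixed field of the unique index-d subgroup of Gal(F_{p^n}/F_p) ≅ Z/nZ). The divisors of n = 3 are {1, 3}, giving 2 subfields: F_{389^1}, F_{389^3}.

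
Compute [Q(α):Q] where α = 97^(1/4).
[Q(α):Q] = 4

α is a root of x^4 - 97. By Eisenstein's criterion at the prime p = 97 (which divides the constant term 97 but p^2 = 9409 does not, since 97 is squarefree), x^4 - 97 is irreducible over Q. Hence [Q(α):Q] = 4.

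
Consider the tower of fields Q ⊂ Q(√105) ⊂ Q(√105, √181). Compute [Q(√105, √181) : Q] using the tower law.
[Q(√105, √181) : Q] = 4

[Q(√105):Q] = 2 (min poly x^2 - 105, irreducible since 105 is squarefree > 1). For the top step, suppose √181 ∈ Q(√105), say √181 = c + d√105 with c, d ∈ Q. Squaring: 181 = c^2 + 105d^2 + 2cd√105. Since √105 ∉ Q this forces 2cd = 0. If d = 0 then √181 = c ∈ Q, contradicting 181 squarefree > 1. If c = 0 then 181 = 105d^2, so 105·181 = (105d)^2 is a perfect square in Q — but 105·181 = 19005 is not a perfect square (since 105 and 181 are distinct squarefree integers). Contradiction. Hence √181 ∉ Q(√105), so x^2 - 181 stays irreducible over Q(√105) and [Q(√105, √181) : Q(√105)] = 2. By the tower law, [Q(√105, √181) : Q] = 2 · 2 = 4.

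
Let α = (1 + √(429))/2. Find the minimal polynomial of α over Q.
m_α(x) = x^2 - x - 107

From 2α - 1 = √(429), squaring gives (2α - 1)^2 = 429, i.e. 4α^2 - 4α + 1 = 429, so α^2 - α + (1 - 429)/4 = 0. Since 429 ≡ 1 (mod 4), (1 - 429)/4 = -107 ∈ Z. The polynomial x^2 - x - 107 has discriminant 1 - 4·(-107) = 429, which is not a perfect square in Q (d = 429 is squarefree and ≠ 1), so x^2 - x - 107 is irreducible over Q. It is the minimal polynomial of α.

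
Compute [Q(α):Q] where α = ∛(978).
[Q(α):Q] = 3

The minimal polynomial of α is x^3 - 978, irreducible over Q since 978 is not a perfect cube (so x^3 - 978 has no rational root). Hence [Q(α):Q] = deg(m_α) = 3.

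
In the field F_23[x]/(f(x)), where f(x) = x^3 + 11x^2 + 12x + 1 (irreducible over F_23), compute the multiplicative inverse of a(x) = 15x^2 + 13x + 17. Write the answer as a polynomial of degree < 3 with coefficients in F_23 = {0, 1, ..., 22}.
a(x)^(-1) ≡ 14x^2 + 3x + 2 (mod f(x))

Since f is irreducible over F_23, F_23[x]/(f) is a field and a(x) ≠ 0 has an inverse. Apply the extended Euclidean algorithm to f(x) and a(x) in F_23[x]: f(x) = (20x + 11)·a(x) + (12x + 21);  a(x) = (7x + 8)·(12x + 21) + (10). The last nonzero remainder is the constant 10 = gcd(f, a) in F_23. Back-substituting through the division chain expresses 10 = s(x)·a(x) + t(x)·f(x) with s(x) ≡ 2x^2 + 7x + 20 (mod f), so (2x^2 + 7x + 20)·a(x) ≡ 10 (mod f). Multiplying by 10^(-1) ≡ 7 in F_23 gives a(x)^(-1) ≡ 7·(2x^2 + 7x + 20) ≡ 14x^2 + 3x + 2 (mod f). Check: (15x^2 + 13x + 17)·(14x^2 + 3x + 2) = 3x^4 + 20x^3 + 8x^2 + 8x + 11 ≡ 1 (mod x^3 + 11x^2 + 12x + 1).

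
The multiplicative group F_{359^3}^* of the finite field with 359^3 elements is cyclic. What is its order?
|F_{359^3}^*| = 46268278

F_{359^3} has 359^3 = 46268279 elements; its multiplicative group consists of all nonzero elements, so |F_{359^3}^*| = 46268279 - 1 = 46268278. (It is cyclic since any finite subgroup of the multiplicative group of a field is cyclic.)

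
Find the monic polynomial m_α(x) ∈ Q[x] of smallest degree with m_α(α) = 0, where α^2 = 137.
m_α(x) = x^2 - 137

α satisfies α^2 - 137 = 0, so x^2 - 137 annihilates α. Since d = 137 is squarefree and ≠ 1, it is not a perfect square in Q, so x^2 - 137 has no rational root and is therefore irreducible over Q (a degree-2 polynomial over a field is irreducible iff it has no root). Hence m_α(x) = x^2 - 137.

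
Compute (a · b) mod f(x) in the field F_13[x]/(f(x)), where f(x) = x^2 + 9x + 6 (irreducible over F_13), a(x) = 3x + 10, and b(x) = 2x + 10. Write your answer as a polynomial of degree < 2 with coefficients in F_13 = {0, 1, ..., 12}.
a · b ≡ 9x + 12 (mod f(x))

Multiply in F_13[x]: a(x)·b(x) = (3x + 10)·(2x + 10) = 6x^2 + 11x + 9. This has degree ≥ 2, so divide by f(x) over F_13: 6x^2 + 11x + 9 = (6)·(x^2 + 9x + 6) + (9x + 12). Hence a·b ≡ 9x + 12 (mod f). (F_13[x]/(f) is a field with 13^2 = 169 elements since f is irreducible of degree 2.)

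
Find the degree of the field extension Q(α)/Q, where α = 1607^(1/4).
[Q(α):Q] = 4

α is a root of x^4 - 1607. By Eisenstein's criterion at the prime p = 1607 (which divides the constant term 1607 but p^2 = 2582449 does not, since 1607 is squarefree), x^4 - 1607 is irreducible over Q. Hence [Q(α):Q] = 4.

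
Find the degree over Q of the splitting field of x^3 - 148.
[K : Q] = 6

The roots of x^3 - 148 are ∛148, ω∛148, ω^2∛148 where ω = e^(2πi/3) is a primitive cube root of unity, so K = Q(∛148, ω). Now [Q(∛148):Q] = 3 (since 148 is not a perfect cube, x^3 - 148 is irreducible) and [Q(ω):Q] = 2. Both 2 and 3 divide [K:Q], and [K:Q] ≤ 3·2 = 6, so [K:Q] = 6. (Equivalently: Q(∛148) ⊂ R but ω ∉ R, so [K : Q(∛148)] = 2.)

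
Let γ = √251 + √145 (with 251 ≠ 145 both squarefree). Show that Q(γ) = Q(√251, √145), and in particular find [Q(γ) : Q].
[Q(γ) : Q] = 4 (equivalently, Q(γ) = Q(√251, √145))

Obviously Q(γ) ⊆ Q(√251, √145), and [Q(√251, √145):Q] = 4 (since 251, 145 are distinct squarefree integers > 1 with 36395 not a perfect square). To show equality we compute the minimal polynomial of γ. From γ = √251 + √145: γ^2 = 251 + 2√(36395) + 145 = 396 + 2√(36395), so γ^2 - 396 = 2√(36395); squaring, (γ^2 - 396)^2 = 4·36395, i.e. γ^4 - 792γ^2 + 156816 - 145580 = 0, i.e. γ^4 - 792γ^2 + 11236 = 0. So γ is a root of x^4 - 792x^2 + 11236. This polynomial is irreducible over Q: it has no rational root (each ±√251 ± √145 is irrational), and any factorization into two quadratics over Q would force √(36395) ∈ Q (pairing opposite roots) or √251, √145 ∈ Q (other pairings), all impossible. Hence [Q(γ):Q] = 4 = [Q(√251, √145):Q], so Q(γ) = Q(√251, √145).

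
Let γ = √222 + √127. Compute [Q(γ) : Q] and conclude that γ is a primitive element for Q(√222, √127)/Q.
[Q(γ) : Q] = 4 (equivalently, Q(γ) = Q(√222, √127))

Obviously Q(γ) ⊆ Q(√222, √127), and [Q(√222, √127):Q] = 4 (since 222, 127 are distinct squarefree integers > 1 with 28194 not a perfect square). To show equality we compute the minimal polynomial of γ. From γ = √222 + √127: γ^2 = 222 + 2√(28194) + 127 = 349 + 2√(28194), so γ^2 - 349 = 2√(28194); squaring, (γ^2 - 349)^2 = 4·28194, i.e. γ^4 - 698γ^2 + 121801 - 112776 = 0, i.e. γ^4 - 698γ^2 + 9025 = 0. So γ is a root of x^4 - 698x^2 + 9025. This polynomial is irreducible over Q: it has no rational root (each ±√222 ± √127 is irrational), and any factorization into two quadratics over Q would force √(28194) ∈ Q (pairing opposite roots) or √222, √127 ∈ Q (other pairings), all impossible. Hence [Q(γ):Q] = 4 = [Q(√222, √127):Q], so Q(γ) = Q(√222, √127).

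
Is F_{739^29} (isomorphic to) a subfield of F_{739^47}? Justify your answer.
No: F_{739^29} is not a subfield of F_{739^47}

F_{p^m} embeds in F_{p^n} iff m | n. Here 29 ∤ 47 (since 47 = 1·29 + 18 with remainder 18 ≠ 0), so F_{739^29} is not a subfield of F_{739^47}. Equivalently: if it were, the tower law would give 29 = [F_{739^29}:F_739] dividing [F_{739^47}:F_739] = 47, contradiction.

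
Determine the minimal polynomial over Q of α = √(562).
m_α(x) = x^2 - 562

α satisfies α^2 - 562 = 0, so x^2 - 562 annihilates α. Since d = 562 is squarefree and ≠ 1, it is not a perfect square in Q, so x^2 - 562 has no rational root and is therefore irreducible over Q (a degree-2 polynomial over a field is irreducible iff it has no root). Hence m_α(x) = x^2 - 562.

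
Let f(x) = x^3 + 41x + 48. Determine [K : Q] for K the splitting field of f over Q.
[K : Q] = 6

By the rational root test, any rational root of the monic integer polynomial f(x) = x^3 + 41x + 48 must be an integer dividing the constant term 48, i.e. one of ±{1, 2, 3, 4, 6, 8, 12, 16, 24, 48}. Evaluating: f(1) = 90, f(-1) = 6, f(2) = 138, f(-2) = -42, f(3) = 198, f(-3) = -102, f(4) = 276, f(-4) = -180, f(6) = 510, f(-6) = -414, f(8) = 888, f(-8) = -792, f(12) = 2268, f(-12) = -2172, f(16) = 4800, f(-16) = -4704, f(24) = 14856, f(-24) = -14760, f(48) = 112608, f(-48) = -112512; none is 0, so f has no rational root and is therefore irreducible over Q (a cubic with no linear factor over a field is irreducible). For an irreducible cubic, the Galois group is A_3 or S_3 according as the discriminant disc(f) = -4a^3 - 27b^2 = -4·(41)^3 - 27·(48)^2 = -337892 is or is not a square in Q. Here disc(f) = -337892 is not a perfect square in Q, so the Galois group of f over Q is not contained in A_3 and must be all of S_3. The splitting field has degree |S_3| = 6 over Q, so [K : Q] = 6.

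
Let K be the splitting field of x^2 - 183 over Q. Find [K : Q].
[K : Q] = 2

f(x) = x^2 - 183 factors as (x - √183)(x + √183). The splitting field is K = Q(√183). Since 183 is squarefree and > 1, it is not a perfect square, so x^2 - 183 is irreducible over Q and [Q(√183) : Q] = 2. Hence [K : Q] = 2.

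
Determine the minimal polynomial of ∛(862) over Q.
m_α(x) = x^3 - 862

α satisfies α^3 = 862, so x^3 - 862 annihilates α. By the rational root test, a rational root p/q (in lowest terms) of x^3 - 862 would satisfy p^3 = 862 q^3, forcing q = 1 and p^3 = 862; but 862 is not a perfect cube, contradiction. A monic cubic over Q with no rational root is irreducible (any nontrivial factorization would include a linear factor). Hence x^3 - 862 is the minimal polynomial of α, and in particular [Q(α):Q] = 3.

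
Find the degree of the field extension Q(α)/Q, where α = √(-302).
[Q(α):Q] = 2

[Q(α):Q] equals the degree of the minimal polynomial of α. Here α^2 = -302 and x^2 + 302 is irreducible (d = -302 is squarefree, ≠ 1, hence not a square), so deg(m_α) = 2. Thus [Q(α):Q] = 2.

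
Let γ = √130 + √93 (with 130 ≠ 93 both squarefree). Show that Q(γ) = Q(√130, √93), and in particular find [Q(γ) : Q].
[Q(γ) : Q] = 4 (equivalently, Q(γ) = Q(√130, √93))

Obviously Q(γ) ⊆ Q(√130, √93), and [Q(√130, √93):Q] = 4 (since 130, 93 are distinct squarefree integers > 1 with 12090 not a perfect square). To show equality we compute the minimal polynomial of γ. From γ = √130 + √93: γ^2 = 130 + 2√(12090) + 93 = 223 + 2√(12090), so γ^2 - 223 = 2√(12090); squaring, (γ^2 - 223)^2 = 4·12090, i.e. γ^4 - 446γ^2 + 49729 - 48360 = 0, i.e. γ^4 - 446γ^2 + 1369 = 0. So γ is a root of x^4 - 446x^2 + 1369. This polynomial is irreducible over Q: it has no rational root (each ±√130 ± √93 is irrational), and any factorization into two quadratics over Q would force √(12090) ∈ Q (pairing opposite roots) or √130, √93 ∈ Q (other pairings), all impossible. Hence [Q(γ):Q] = 4 = [Q(√130, √93):Q], so Q(γ) = Q(√130, √93).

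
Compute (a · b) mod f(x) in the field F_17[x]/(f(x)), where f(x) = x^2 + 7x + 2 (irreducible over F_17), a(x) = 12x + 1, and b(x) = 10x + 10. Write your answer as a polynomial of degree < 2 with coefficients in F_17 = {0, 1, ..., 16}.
a · b ≡ 4x + 8 (mod f(x))

Multiply in F_17[x]: a(x)·b(x) = (12x + 1)·(10x + 10) = x^2 + 11x + 10. This has degree ≥ 2, so divide by f(x) over F_17: x^2 + 11x + 10 = (1)·(x^2 + 7x + 2) + (4x + 8). Hence a·b ≡ 4x + 8 (mod f). (F_17[x]/(f) is a field with 17^2 = 289 elements since f is irreducible of degree 2.)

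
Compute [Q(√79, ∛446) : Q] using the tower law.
[Q(√79, ∛446) : Q] = 6

Let L = Q(√79, ∛446). Since Q(√79) ⊂ L and [Q(√79):Q] = 2, the tower law gives 2 | [L:Q]. Likewise Q(∛446) ⊂ L with [Q(∛446):Q] = 3 (because 446 is not a perfect cube), so 3 | [L:Q]. As gcd(2,3) = 1, [L:Q] is divisible by 6. Conversely L is generated over Q by √79 and ∛446, so [L:Q] ≤ 2·3 = 6. Therefore [Q(√79, ∛446) : Q] = 6.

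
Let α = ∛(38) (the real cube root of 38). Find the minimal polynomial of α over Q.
m_α(x) = x^3 - 38

α satisfies α^3 = 38, so x^3 - 38 annihilates α. By the rational root test, a rational root p/q (in lowest terms) of x^3 - 38 would satisfy p^3 = 38 q^3, forcing q = 1 and p^3 = 38; but 38 is not a perfect cube, contradiction. A monic cubic over Q with no rational root is irreducible (any nontrivial factorization would include a linear factor). Hence x^3 - 38 is the minimal polynomial of α, and in particular [Q(α):Q] = 3.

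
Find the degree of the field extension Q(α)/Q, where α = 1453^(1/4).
[Q(α):Q] = 4

α is a root of x^4 - 1453. By Eisenstein's criterion at the prime p = 1453 (which divides the constant term 1453 but p^2 = 2111209 does not, since 1453 is squarefree), x^4 - 1453 is irreducible over Q. Hence [Q(α):Q] = 4.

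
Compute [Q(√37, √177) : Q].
[Q(√37, √177) : Q] = 4

[Q(√37):Q] = 2 (min poly x^2 - 37, irreducible since 37 is squarefree > 1). For the top step, suppose √177 ∈ Q(√37), say √177 = c + d√37 with c, d ∈ Q. Squaring: 177 = c^2 + 37d^2 + 2cd√37. Since √37 ∉ Q this forces 2cd = 0. If d = 0 then √177 = c ∈ Q, contradicting 177 squarefree > 1. If c = 0 then 177 = 37d^2, so 37·177 = (37d)^2 is a perfect square in Q — but 37·177 = 6549 is not a perfect square (since 37 and 177 are distinct squarefree integers). Contradiction. Hence √177 ∉ Q(√37), so x^2 - 177 stays irreducible over Q(√37) and [Q(√37, √177) : Q(√37)] = 2. By the tower law, [Q(√37, √177) : Q] = 2 · 2 = 4.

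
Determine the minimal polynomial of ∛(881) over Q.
m_α(x) = x^3 - 881

α satisfies α^3 = 881, so x^3 - 881 annihilates α. By the rational root test, a rational root p/q (in lowest terms) of x^3 - 881 would satisfy p^3 = 881 q^3, forcing q = 1 and p^3 = 881; but 881 is not a perfect cube, contradiction. A monic cubic over Q with no rational root is irreducible (any nontrivial factorization would include a linear factor). Hence x^3 - 881 is the minimal polynomial of α, and in particular [Q(α):Q] = 3.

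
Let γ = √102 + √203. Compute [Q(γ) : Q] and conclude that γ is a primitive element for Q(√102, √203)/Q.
[Q(γ) : Q] = 4 (equivalently, Q(γ) = Q(√102, √203))

Obviously Q(γ) ⊆ Q(√102, √203), and [Q(√102, √203):Q] = 4 (since 102, 203 are distinct squarefree integers > 1 with 20706 not a perfect square). To show equality we compute the minimal polynomial of γ. From γ = √102 + √203: γ^2 = 102 + 2√(20706) + 203 = 305 + 2√(20706), so γ^2 - 305 = 2√(20706); squaring, (γ^2 - 305)^2 = 4·20706, i.e. γ^4 - 610γ^2 + 93025 - 82824 = 0, i.e. γ^4 - 610γ^2 + 10201 = 0. So γ is a root of x^4 - 610x^2 + 10201. This polynomial is irreducible over Q: it has no rational root (each ±√102 ± √203 is irrational), and any factorization into two quadratics over Q would force √(20706) ∈ Q (pairing opposite roots) or √102, √203 ∈ Q (other pairings), all impossible. Hence [Q(γ):Q] = 4 = [Q(√102, √203):Q], so Q(γ) = Q(√102, √203).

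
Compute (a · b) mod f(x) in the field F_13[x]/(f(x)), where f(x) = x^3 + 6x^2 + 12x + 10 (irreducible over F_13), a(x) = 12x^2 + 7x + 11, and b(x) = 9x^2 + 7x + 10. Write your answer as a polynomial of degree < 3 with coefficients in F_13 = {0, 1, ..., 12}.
a · b ≡ 2x^2 + 9x + 11 (mod f(x))

Multiply in F_13[x]: a(x)·b(x) = (12x^2 + 7x + 11)·(9x^2 + 7x + 10) = 4x^4 + 4x^3 + 8x^2 + 4x + 6. This has degree ≥ 3, so divide by f(x) over F_13: 4x^4 + 4x^3 + 8x^2 + 4x + 6 = (4x + 6)·(x^3 + 6x^2 + 12x + 10) + (2x^2 + 9x + 11). Hence a·b ≡ 2x^2 + 9x + 11 (mod f). (F_13[x]/(f) is a field with 13^3 = 2197 elements since f is irreducible of degree 3.)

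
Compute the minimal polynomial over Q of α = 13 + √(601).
m_α(x) = x^2 - 26x - 432

From α - 13 = √(601), squaring gives (α - 13)^2 = 601, i.e. α^2 - 26α + 169 = 601, so α^2 - 26α - 432 = 0. The discriminant of x^2 - 26x - 432 is (-26)^2 - 4·(-432) = 676 + 1728 = 2404, and 4·(601) is not a perfect square in Q since 601 is squarefree and ≠ 1. Hence x^2 - 26x - 432 is irreducible over Q and is the minimal polynomial of α.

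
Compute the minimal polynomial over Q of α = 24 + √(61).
m_α(x) = x^2 - 48x + 515

From α - 24 = √(61), squaring gives (α - 24)^2 = 61, i.e. α^2 - 48α + 576 = 61, so α^2 - 48α + 515 = 0. The discriminant of x^2 - 48x + 515 is (-48)^2 - 4·(515) = 2304 - 2060 = 244, and 4·(61) is not a perfect square in Q since 61 is squarefree and ≠ 1. Hence x^2 - 48x + 515 is irreducible over Q and is the minimal polynomial of α.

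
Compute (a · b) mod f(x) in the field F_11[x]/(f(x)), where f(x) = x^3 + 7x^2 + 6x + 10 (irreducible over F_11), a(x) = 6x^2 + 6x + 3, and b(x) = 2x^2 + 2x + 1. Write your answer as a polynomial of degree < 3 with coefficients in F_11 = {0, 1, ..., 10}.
a · b ≡ 9x^2 + 10x + 9 (mod f(x))

Multiply in F_11[x]: a(x)·b(x) = (6x^2 + 6x + 3)·(2x^2 + 2x + 1) = x^4 + 2x^3 + 2x^2 + x + 3. This has degree ≥ 3, so divide by f(x) over F_11: x^4 + 2x^3 + 2x^2 + x + 3 = (x + 6)·(x^3 + 7x^2 + 6x + 10) + (9x^2 + 10x + 9). Hence a·b ≡ 9x^2 + 10x + 9 (mod f). (F_11[x]/(f) is a field with 11^3 = 1331 elements since f is irreducible of degree 3.)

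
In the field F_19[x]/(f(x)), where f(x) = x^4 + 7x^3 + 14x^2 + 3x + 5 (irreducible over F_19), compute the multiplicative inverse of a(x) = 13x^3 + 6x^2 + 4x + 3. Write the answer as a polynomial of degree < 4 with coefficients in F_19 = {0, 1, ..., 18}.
a(x)^(-1) ≡ 2x^3 + 9x^2 + x + 4 (mod f(x))

Since f is irreducible over F_19, F_19[x]/(f) is a field and a(x) ≠ 0 has an inverse. Apply the extended Euclidean algorithm to f(x) and a(x) in F_19[x]: f(x) = (3x + 5)·a(x) + (10x^2 + 12x + 9);  a(x) = (7x + 15)·(10x^2 + 12x + 9) + (8x + 1);  (10x^2 + 12x + 9) = (6x + 15)·(8x + 1) + (13). The last nonzero remainder is the constant 13 = gcd(f, a) in F_19. Back-substituting through the division chain expresses 13 = s(x)·a(x) + t(x)·f(x) with s(x) ≡ 7x^3 + 3x^2 + 13x + 14 (mod f), so (7x^3 + 3x^2 + 13x + 14)·a(x) ≡ 13 (mod f). Multiplying by 13^(-1) ≡ 3 in F_19 gives a(x)^(-1) ≡ 3·(7x^3 + 3x^2 + 13x + 14) ≡ 2x^3 + 9x^2 + x + 4 (mod f). Check: (13x^3 + 6x^2 + 4x + 3)·(2x^3 + 9x^2 + x + 4) = 7x^6 + 15x^5 + 18x^4 + 5x^3 + 17x^2 + 12 ≡ 1 (mod x^4 + 7x^3 + 14x^2 + 3x + 5).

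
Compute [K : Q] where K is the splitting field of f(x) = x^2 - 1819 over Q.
[K : Q] = 2

f(x) = x^2 - 1819 factors as (x - √1819)(x + √1819). The splitting field is K = Q(√1819). Since 1819 is squarefree and > 1, it is not a perfect square, so x^2 - 1819 is irreducible over Q and [Q(√1819) : Q] = 2. Hence [K : Q] = 2.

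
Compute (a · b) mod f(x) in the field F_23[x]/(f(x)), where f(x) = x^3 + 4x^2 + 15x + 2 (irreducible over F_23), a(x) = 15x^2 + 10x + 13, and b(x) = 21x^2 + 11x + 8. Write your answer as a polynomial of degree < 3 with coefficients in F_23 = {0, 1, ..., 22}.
a · b ≡ 8x^2 + 11x + 11 (mod f(x))

Multiply in F_23[x]: a(x)·b(x) = (15x^2 + 10x + 13)·(21x^2 + 11x + 8) = 16x^4 + 7x^3 + 20x^2 + 16x + 12. This has degree ≥ 3, so divide by f(x) over F_23: 16x^4 + 7x^3 + 20x^2 + 16x + 12 = (16x + 12)·(x^3 + 4x^2 + 15x + 2) + (8x^2 + 11x + 11). Hence a·b ≡ 8x^2 + 11x + 11 (mod f). (F_23[x]/(f) is a field with 23^3 = 12167 elements since f is irreducible of degree 3.)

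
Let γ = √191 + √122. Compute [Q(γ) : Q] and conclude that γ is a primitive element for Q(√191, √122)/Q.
[Q(γ) : Q] = 4 (equivalently, Q(γ) = Q(√191, √122))

Obviously Q(γ) ⊆ Q(√191, √122), and [Q(√191, √122):Q] = 4 (since 191, 122 are distinct squarefree integers > 1 with 23302 not a perfect square). To show equality we compute the minimal polynomial of γ. From γ = √191 + √122: γ^2 = 191 + 2√(23302) + 122 = 313 + 2√(23302), so γ^2 - 313 = 2√(23302); squaring, (γ^2 - 313)^2 = 4·23302, i.e. γ^4 - 626γ^2 + 97969 - 93208 = 0, i.e. γ^4 - 626γ^2 + 4761 = 0. So γ is a root of x^4 - 626x^2 + 4761. This polynomial is irreducible over Q: it has no rational root (each ±√191 ± √122 is irrational), and any factorization into two quadratics over Q would force √(23302) ∈ Q (pairing opposite roots) or √191, √122 ∈ Q (other pairings), all impossible. Hence [Q(γ):Q] = 4 = [Q(√191, √122):Q], so Q(γ) = Q(√191, √122).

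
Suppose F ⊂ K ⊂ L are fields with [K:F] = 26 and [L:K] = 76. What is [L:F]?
[L:F] = 1976

The tower law says that for any tower of field extensions F ⊂ K ⊂ L with finite degrees, [L:F] = [L:K] · [K:F]. Here this gives [L:F] = 76 · 26 = 1976.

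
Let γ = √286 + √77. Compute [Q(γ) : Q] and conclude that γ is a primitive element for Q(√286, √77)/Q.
[Q(γ) : Q] = 4 (equivalently, Q(γ) = Q(√286, √77))

Obviously Q(γ) ⊆ Q(√286, √77), and [Q(√286, √77):Q] = 4 (since 286, 77 are distinct squarefree integers > 1 with 22022 not a perfect square). To show equality we compute the minimal polynomial of γ. From γ = √286 + √77: γ^2 = 286 + 2√(22022) + 77 = 363 + 2√(22022), so γ^2 - 363 = 2√(22022); squaring, (γ^2 - 363)^2 = 4·22022, i.e. γ^4 - 726γ^2 + 131769 - 88088 = 0, i.e. γ^4 - 726γ^2 + 43681 = 0. So γ is a root of x^4 - 726x^2 + 43681. This polynomial is irreducible over Q: it has no rational root (each ±√286 ± √77 is irrational), and any factorization into two quadratics over Q would force √(22022) ∈ Q (pairing opposite roots) or √286, √77 ∈ Q (other pairings), all impossible. Hence [Q(γ):Q] = 4 = [Q(√286, √77):Q], so Q(γ) = Q(√286, √77).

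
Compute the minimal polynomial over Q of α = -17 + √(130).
m_α(x) = x^2 + 34x + 159

From α + 17 = √(130), squaring gives (α + 17)^2 = 130, i.e. α^2 + 34α + 289 = 130, so α^2 + 34α + 159 = 0. The discriminant of x^2 + 34x + 159 is (34)^2 - 4·(159) = 1156 - 636 = 520, and 4·(130) is not a perfect square in Q since 130 is squarefree and ≠ 1. Hence x^2 + 34x + 159 is irreducible over Q and is the minimal polynomial of α.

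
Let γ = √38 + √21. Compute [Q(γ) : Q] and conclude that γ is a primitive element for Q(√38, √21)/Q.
[Q(γ) : Q] = 4 (equivalently, Q(γ) = Q(√38, √21))

Obviously Q(γ) ⊆ Q(√38, √21), and [Q(√38, √21):Q] = 4 (since 38, 21 are distinct squarefree integers > 1 with 798 not a perfect square). To show equality we compute the minimal polynomial of γ. From γ = √38 + √21: γ^2 = 38 + 2√(798) + 21 = 59 + 2√(798), so γ^2 - 59 = 2√(798); squaring, (γ^2 - 59)^2 = 4·798, i.e. γ^4 - 118γ^2 + 3481 - 3192 = 0, i.e. γ^4 - 118γ^2 + 289 = 0. So γ is a root of x^4 - 118x^2 + 289. This polynomial is irreducible over Q: it has no rational root (each ±√38 ± √21 is irrational), and any factorization into two quadratics over Q would force √(798) ∈ Q (pairing opposite roots) or √38, √21 ∈ Q (other pairings), all impossible. Hence [Q(γ):Q] = 4 = [Q(√38, √21):Q], so Q(γ) = Q(√38, √21).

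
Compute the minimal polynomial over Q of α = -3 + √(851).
m_α(x) = x^2 + 6x - 842

From α + 3 = √(851), squaring gives (α + 3)^2 = 851, i.e. α^2 + 6α + 9 = 851, so α^2 + 6α - 842 = 0. The discriminant of x^2 + 6x - 842 is (6)^2 - 4·(-842) = 36 + 3368 = 3404, and 4·(851) is not a perfect square in Q since 851 is squarefree and ≠ 1. Hence x^2 + 6x - 842 is irreducible over Q and is the minimal polynomial of α.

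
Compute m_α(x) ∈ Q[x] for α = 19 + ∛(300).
m_α(x) = x^3 - 57x^2 + 1083x - 7159

Set β = α - 19 = ∛(300), so β^3 = 300. Then (α - 19)^3 - 300 = 0, i.e. α is a root of g(x) = (x - 19)^3 - 300 = x^3 - 57x^2 + 1083x - 7159. Since g(x) = h(x - 19) where h(x) = x^3 - 300, and h is irreducible over Q (because 300 is not a perfect cube, so h has no rational root, and a monic cubic with no rational root is irreducible), g is also irreducible (irreducibility is preserved under the substitution x → x - 19). Hence m_α(x) = x^3 - 57x^2 + 1083x - 7159.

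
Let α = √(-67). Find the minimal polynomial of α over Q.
m_α(x) = x^2 + 67

α satisfies α^2 + 67 = 0, so x^2 + 67 annihilates α. Since d = -67 is squarefree and ≠ 1, it is not a perfect square in Q, so x^2 + 67 has no rational root and is therefore irreducible over Q (a degree-2 polynomial over a field is irreducible iff it has no root). Hence m_α(x) = x^2 + 67.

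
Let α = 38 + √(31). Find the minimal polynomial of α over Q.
m_α(x) = x^2 - 76x + 1413

From α - 38 = √(31), squaring gives (α - 38)^2 = 31, i.e. α^2 - 76α + 1444 = 31, so α^2 - 76α + 1413 = 0. The discriminant of x^2 - 76x + 1413 is (-76)^2 - 4·(1413) = 5776 - 5652 = 124, and 4·(31) is not a perfect square in Q since 31 is squarefree and ≠ 1. Hence x^2 - 76x + 1413 is irreducible over Q and is the minimal polynomial of α.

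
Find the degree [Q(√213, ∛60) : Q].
[Q(√213, ∛60) : Q] = 6

Let L = Q(√213, ∛60). Since Q(√213) ⊂ L and [Q(√213):Q] = 2, the tower law gives 2 | [L:Q]. Likewise Q(∛60) ⊂ L with [Q(∛60):Q] = 3 (because 60 is not a perfect cube), so 3 | [L:Q]. As gcd(2,3) = 1, [L:Q] is divisible by 6. Conversely L is generated over Q by √213 and ∛60, so [L:Q] ≤ 2·3 = 6. Therefore [Q(√213, ∛60) : Q] = 6.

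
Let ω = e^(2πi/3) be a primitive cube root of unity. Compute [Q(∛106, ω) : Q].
[Q(∛106, ω) : Q] = 6

[Q(∛106):Q] = 3 (min poly x^3 - 106, irreducible since 106 is not a perfect cube). [Q(ω):Q] = 2 (min poly x^2 + x + 1). Since Q(∛106) ⊂ R and ω ∉ R, we have ω ∉ Q(∛106), so x^2 + x + 1 remains irreducible over Q(∛106) and [Q(∛106, ω) : Q(∛106)] = 2. By the tower law, [Q(∛106, ω) : Q] = 3 · 2 = 6. (In fact Q(∛106, ω) is the splitting field of x^3 - 106 over Q.)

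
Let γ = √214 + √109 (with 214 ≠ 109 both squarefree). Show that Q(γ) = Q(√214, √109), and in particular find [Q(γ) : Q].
[Q(γ) : Q] = 4 (equivalently, Q(γ) = Q(√214, √109))

Obviously Q(γ) ⊆ Q(√214, √109), and [Q(√214, √109):Q] = 4 (since 214, 109 are distinct squarefree integers > 1 with 23326 not a perfect square). To show equality we compute the minimal polynomial of γ. From γ = √214 + √109: γ^2 = 214 + 2√(23326) + 109 = 323 + 2√(23326), so γ^2 - 323 = 2√(23326); squaring, (γ^2 - 323)^2 = 4·23326, i.e. γ^4 - 646γ^2 + 104329 - 93304 = 0, i.e. γ^4 - 646γ^2 + 11025 = 0. So γ is a root of x^4 - 646x^2 + 11025. This polynomial is irreducible over Q: it has no rational root (each ±√214 ± √109 is irrational), and any factorization into two quadratics over Q would force √(23326) ∈ Q (pairing opposite roots) or √214, √109 ∈ Q (other pairings), all impossible. Hence [Q(γ):Q] = 4 = [Q(√214, √109):Q], so Q(γ) = Q(√214, √109).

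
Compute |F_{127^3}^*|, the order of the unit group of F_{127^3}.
|F_{127^3}^*| = 2048382

F_{127^3} has 127^3 = 2048383 elements; its multiplicative group consists of all nonzero elements, so |F_{127^3}^*| = 2048383 - 1 = 2048382. (It is cyclic since any finite subgroup of the multiplicative group of a field is cyclic.)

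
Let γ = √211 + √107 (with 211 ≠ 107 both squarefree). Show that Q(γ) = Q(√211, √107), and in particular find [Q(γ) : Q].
[Q(γ) : Q] = 4 (equivalently, Q(γ) = Q(√211, √107))

Obviously Q(γ) ⊆ Q(√211, √107), and [Q(√211, √107):Q] = 4 (since 211, 107 are distinct squarefree integers > 1 with 22577 not a perfect square). To show equality we compute the minimal polynomial of γ. From γ = √211 + √107: γ^2 = 211 + 2√(22577) + 107 = 318 + 2√(22577), so γ^2 - 318 = 2√(22577); squaring, (γ^2 - 318)^2 = 4·22577, i.e. γ^4 - 636γ^2 + 101124 - 90308 = 0, i.e. γ^4 - 636γ^2 + 10816 = 0. So γ is a root of x^4 - 636x^2 + 10816. This polynomial is irreducible over Q: it has no rational root (each ±√211 ± √107 is irrational), and any factorization into two quadratics over Q would force √(22577) ∈ Q (pairing opposite roots) or √211, √107 ∈ Q (other pairings), all impossible. Hence [Q(γ):Q] = 4 = [Q(√211, √107):Q], so Q(γ) = Q(√211, √107).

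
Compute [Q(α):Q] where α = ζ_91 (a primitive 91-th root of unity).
[Q(α):Q] = 72

The minimal polynomial of ζ_91 over Q is the 91-th cyclotomic polynomial Φ_91(x), which is irreducible over Q and has degree φ(91) = 72. Hence [Q(α):Q] = φ(91) = 72.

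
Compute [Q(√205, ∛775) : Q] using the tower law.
[Q(√205, ∛775) : Q] = 6

Let L = Q(√205, ∛775). Since Q(√205) ⊂ L and [Q(√205):Q] = 2, the tower law gives 2 | [L:Q]. Likewise Q(∛775) ⊂ L with [Q(∛775):Q] = 3 (because 775 is not a perfect cube), so 3 | [L:Q]. As gcd(2,3) = 1, [L:Q] is divisible by 6. Conversely L is generated over Q by √205 and ∛775, so [L:Q] ≤ 2·3 = 6. Therefore [Q(√205, ∛775) : Q] = 6.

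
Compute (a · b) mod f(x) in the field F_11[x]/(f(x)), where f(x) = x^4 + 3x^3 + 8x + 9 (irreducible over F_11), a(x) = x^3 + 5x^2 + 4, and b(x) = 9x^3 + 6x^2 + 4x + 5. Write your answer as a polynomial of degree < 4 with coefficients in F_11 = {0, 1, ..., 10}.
a · b ≡ 4x^3 + 7x^2 + 5x + 10 (mod f(x))

Multiply in F_11[x]: a(x)·b(x) = (x^3 + 5x^2 + 4)·(9x^3 + 6x^2 + 4x + 5) = 9x^6 + 7x^5 + x^4 + 6x^3 + 5x^2 + 5x + 9. This has degree ≥ 4, so divide by f(x) over F_11: 9x^6 + 7x^5 + x^4 + 6x^3 + 5x^2 + 5x + 9 = (9x^2 + 2x + 6)·(x^4 + 3x^3 + 8x + 9) + (4x^3 + 7x^2 + 5x + 10). Hence a·b ≡ 4x^3 + 7x^2 + 5x + 10 (mod f). (F_11[x]/(f) is a field with 11^4 = 14641 elements since f is irreducible of degree 4.)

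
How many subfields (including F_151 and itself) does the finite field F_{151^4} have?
F_{151^4} has 3 subfields

The subfields of F_{p^n} are exactly the fields F_{p^d} for d | n (each is the fixed field of the unique index-d subgroup of Gal(F_{p^n}/F_p) ≅ Z/nZ). The divisors of n = 4 are {1, 2, 4}, giving 3 subfields: F_{151^1}, F_{151^2}, F_{151^4}.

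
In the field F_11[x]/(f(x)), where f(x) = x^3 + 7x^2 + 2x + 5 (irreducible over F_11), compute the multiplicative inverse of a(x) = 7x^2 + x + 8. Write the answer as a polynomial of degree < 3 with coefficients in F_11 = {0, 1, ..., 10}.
a(x)^(-1) ≡ 6x^2 + 2x + 9 (mod f(x))

Since f is irreducible over F_11, F_11[x]/(f) is a field and a(x) ≠ 0 has an inverse. Apply the extended Euclidean algorithm to f(x) and a(x) in F_11[x]: f(x) = (8x + 3)·a(x) + (x + 3);  a(x) = (7x + 2)·(x + 3) + (2). The last nonzero remainder is the constant 2 = gcd(f, a) in F_11. Back-substituting through the division chain expresses 2 = s(x)·a(x) + t(x)·f(x) with s(x) ≡ x^2 + 4x + 7 (mod f), so (x^2 + 4x + 7)·a(x) ≡ 2 (mod f). Multiplying by 2^(-1) ≡ 6 in F_11 gives a(x)^(-1) ≡ 6·(x^2 + 4x + 7) ≡ 6x^2 + 2x + 9 (mod f). Check: (7x^2 + x + 8)·(6x^2 + 2x + 9) = 9x^4 + 9x^3 + 3x^2 + 3x + 6 ≡ 1 (mod x^3 + 7x^2 + 2x + 5).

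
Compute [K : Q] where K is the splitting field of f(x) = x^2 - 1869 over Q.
[K : Q] = 2

f(x) = x^2 - 1869 factors as (x - √1869)(x + √1869). The splitting field is K = Q(√1869). Since 1869 is squarefree and > 1, it is not a perfect square, so x^2 - 1869 is irreducible over Q and [Q(√1869) : Q] = 2. Hence [K : Q] = 2.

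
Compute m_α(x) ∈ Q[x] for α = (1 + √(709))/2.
m_α(x) = x^2 - x - 177

From 2α - 1 = √(709), squaring gives (2α - 1)^2 = 709, i.e. 4α^2 - 4α + 1 = 709, so α^2 - α + (1 - 709)/4 = 0. Since 709 ≡ 1 (mod 4), (1 - 709)/4 = -177 ∈ Z. The polynomial x^2 - x - 177 has discriminant 1 - 4·(-177) = 709, which is not a perfect square in Q (d = 709 is squarefree and ≠ 1), so x^2 - x - 177 is irreducible over Q. It is the minimal polynomial of α.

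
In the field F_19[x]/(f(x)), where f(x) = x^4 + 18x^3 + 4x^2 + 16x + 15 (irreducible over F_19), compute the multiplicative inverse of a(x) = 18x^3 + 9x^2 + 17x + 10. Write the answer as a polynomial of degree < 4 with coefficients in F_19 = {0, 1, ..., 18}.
a(x)^(-1) ≡ 15x^3 + 2x^2 + 14x + 2 (mod f(x))

Since f is irreducible over F_19, F_19[x]/(f) is a field and a(x) ≠ 0 has an inverse. Apply the extended Euclidean algorithm to f(x) and a(x) in F_19[x]: f(x) = (18x + 11)·a(x) + (17x^2 + 10x);  a(x) = (10x + 17)·(17x^2 + 10x) + (18x + 10);  (17x^2 + 10x) = (2x + 10)·(18x + 10) + (14). The last nonzero remainder is the constant 14 = gcd(f, a) in F_19. Back-substituting through the division chain expresses 14 = s(x)·a(x) + t(x)·f(x) with s(x) ≡ x^3 + 9x^2 + 6x + 9 (mod f), so (x^3 + 9x^2 + 6x + 9)·a(x) ≡ 14 (mod f). Multiplying by 14^(-1) ≡ 15 in F_19 gives a(x)^(-1) ≡ 15·(x^3 + 9x^2 + 6x + 9) ≡ 15x^3 + 2x^2 + 14x + 2 (mod f). Check: (18x^3 + 9x^2 + 17x + 10)·(15x^3 + 2x^2 + 14x + 2) = 4x^6 + 12x^4 + 4x^3 + 10x^2 + 3x + 1 ≡ 1 (mod x^4 + 18x^3 + 4x^2 + 16x + 15).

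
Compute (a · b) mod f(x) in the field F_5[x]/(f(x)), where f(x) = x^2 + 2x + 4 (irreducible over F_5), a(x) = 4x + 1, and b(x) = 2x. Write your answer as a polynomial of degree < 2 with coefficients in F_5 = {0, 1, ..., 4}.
a · b ≡ x + 3 (mod f(x))

Multiply in F_5[x]: a(x)·b(x) = (4x + 1)·(2x) = 3x^2 + 2x. This has degree ≥ 2, so divide by f(x) over F_5: 3x^2 + 2x = (3)·(x^2 + 2x + 4) + (x + 3). Hence a·b ≡ x + 3 (mod f). (F_5[x]/(f) is a field with 5^2 = 25 elements since f is irreducible of degree 2.)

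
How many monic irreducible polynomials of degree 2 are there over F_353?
There are 62128 monic irreducible polynomials of degree 2 over F_353

Each element of F_{353^2} that lies in no proper subfield is a root of exactly one monic irreducible of degree 2 over F_353, and each such polynomial has 2 distinct roots in F_{353^2}. By Möbius inversion the count is N_353(2) = (1/2) Σ_{d|2} μ(2/d) · 353^d = (1/2)(μ(2)·353^1 + μ(1)·353^2) = 124256/2 = 62128.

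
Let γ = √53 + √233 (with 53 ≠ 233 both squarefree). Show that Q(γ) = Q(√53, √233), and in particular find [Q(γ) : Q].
[Q(γ) : Q] = 4 (equivalently, Q(γ) = Q(√53, √233))

Obviously Q(γ) ⊆ Q(√53, √233), and [Q(√53, √233):Q] = 4 (since 53, 233 are distinct squarefree integers > 1 with 12349 not a perfect square). To show equality we compute the minimal polynomial of γ. From γ = √53 + √233: γ^2 = 53 + 2√(12349) + 233 = 286 + 2√(12349), so γ^2 - 286 = 2√(12349); squaring, (γ^2 - 286)^2 = 4·12349, i.e. γ^4 - 572γ^2 + 81796 - 49396 = 0, i.e. γ^4 - 572γ^2 + 32400 = 0. So γ is a root of x^4 - 572x^2 + 32400. This polynomial is irreducible over Q: it has no rational root (each ±√53 ± √233 is irrational), and any factorization into two quadratics over Q would force √(12349) ∈ Q (pairing opposite roots) or √53, √233 ∈ Q (other pairings), all impossible. Hence [Q(γ):Q] = 4 = [Q(√53, √233):Q], so Q(γ) = Q(√53, √233).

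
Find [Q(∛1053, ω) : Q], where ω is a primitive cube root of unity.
[Q(∛1053, ω) : Q] = 6

[Q(∛1053):Q] = 3 (min poly x^3 - 1053, irreducible since 1053 is not a perfect cube). [Q(ω):Q] = 2 (min poly x^2 + x + 1). Since Q(∛1053) ⊂ R and ω ∉ R, we have ω ∉ Q(∛1053), so x^2 + x + 1 remains irreducible over Q(∛1053) and [Q(∛1053, ω) : Q(∛1053)] = 2. By the tower law, [Q(∛1053, ω) : Q] = 3 · 2 = 6. (In fact Q(∛1053, ω) is the splitting field of x^3 - 1053 over Q.)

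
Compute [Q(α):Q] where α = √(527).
[Q(α):Q] = 2

[Q(α):Q] equals the degree of the minimal polynomial of α. Here α^2 = 527 and x^2 - 527 is irreducible (d = 527 is squarefree, ≠ 1, hence not a square), so deg(m_α) = 2. Thus [Q(α):Q] = 2.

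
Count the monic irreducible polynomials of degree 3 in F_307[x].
There are 9644712 monic irreducible polynomials of degree 3 over F_307

Each element of F_{307^3} that lies in no proper subfield is a root of exactly one monic irreducible of degree 3 over F_307, and each such polynomial has 3 distinct roots in F_{307^3}. By Möbius inversion the count is N_307(3) = (1/3) Σ_{d|3} μ(3/d) · 307^d = (1/3)(μ(3)·307^1 + μ(1)·307^3) = 28934136/3 = 9644712.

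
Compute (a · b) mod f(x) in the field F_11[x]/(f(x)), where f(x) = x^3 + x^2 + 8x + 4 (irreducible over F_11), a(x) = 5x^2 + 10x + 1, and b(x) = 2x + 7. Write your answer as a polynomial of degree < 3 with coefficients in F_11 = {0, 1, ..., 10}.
a · b ≡ x^2 + 3x (mod f(x))

Multiply in F_11[x]: a(x)·b(x) = (5x^2 + 10x + 1)·(2x + 7) = 10x^3 + 6x + 7. This has degree ≥ 3, so divide by f(x) over F_11: 10x^3 + 6x + 7 = (10)·(x^3 + x^2 + 8x + 4) + (x^2 + 3x). Hence a·b ≡ x^2 + 3x (mod f). (F_11[x]/(f) is a field with 11^3 = 1331 elements since f is irreducible of degree 3.)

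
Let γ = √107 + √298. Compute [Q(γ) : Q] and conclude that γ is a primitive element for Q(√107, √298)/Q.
[Q(γ) : Q] = 4 (equivalently, Q(γ) = Q(√107, √298))

Obviously Q(γ) ⊆ Q(√107, √298), and [Q(√107, √298):Q] = 4 (since 107, 298 are distinct squarefree integers > 1 with 31886 not a perfect square). To show equality we compute the minimal polynomial of γ. From γ = √107 + √298: γ^2 = 107 + 2√(31886) + 298 = 405 + 2√(31886), so γ^2 - 405 = 2√(31886); squaring, (γ^2 - 405)^2 = 4·31886, i.e. γ^4 - 810γ^2 + 164025 - 127544 = 0, i.e. γ^4 - 810γ^2 + 36481 = 0. So γ is a root of x^4 - 810x^2 + 36481. This polynomial is irreducible over Q: it has no rational root (each ±√107 ± √298 is irrational), and any factorization into two quadratics over Q would force √(31886) ∈ Q (pairing opposite roots) or √107, √298 ∈ Q (other pairings), all impossible. Hence [Q(γ):Q] = 4 = [Q(√107, √298):Q], so Q(γ) = Q(√107, √298).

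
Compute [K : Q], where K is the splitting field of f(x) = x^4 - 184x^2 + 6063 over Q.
[K : Q] = 4

Solving the quadratic in x^2: x^2 = (184 ± √(184^2 - 4·6063))/2 = (184 ± √9604)/2 = (184 ± 98)/2, giving x^2 = 141 or x^2 = 43. So f(x) = (x^2 - 141)(x^2 - 43) and the roots of f are ±√141, ±√43. Hence the splitting field is K = Q(√141, √43). Since 141 and 43 are distinct squarefree integers > 1, their product 6063 is not a perfect square, so √43 ∉ Q(√141). By the tower law [K:Q] = [Q(√141,√43):Q(√141)] · [Q(√141):Q] = 2 · 2 = 4.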